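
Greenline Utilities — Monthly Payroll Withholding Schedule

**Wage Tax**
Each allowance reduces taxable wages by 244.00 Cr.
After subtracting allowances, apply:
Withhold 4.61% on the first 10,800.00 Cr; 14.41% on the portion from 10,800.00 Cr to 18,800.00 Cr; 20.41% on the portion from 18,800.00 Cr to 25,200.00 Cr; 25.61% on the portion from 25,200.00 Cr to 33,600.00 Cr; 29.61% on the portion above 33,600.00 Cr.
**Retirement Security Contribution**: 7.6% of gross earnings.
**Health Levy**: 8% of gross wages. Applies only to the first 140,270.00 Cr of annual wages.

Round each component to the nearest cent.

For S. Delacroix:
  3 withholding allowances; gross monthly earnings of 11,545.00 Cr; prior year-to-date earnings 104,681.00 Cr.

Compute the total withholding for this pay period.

Wage Tax: taxable = 11,545.00 Cr − 3×244.00 Cr = 10,813.00 Cr
  497.88 Cr + 14.41% × (10,813.00 Cr − 10,800.00 Cr) = 497.88 Cr + 14.41% × 13.00 Cr = 499.75 Cr
Retirement Security Contribution: 7.6% × 11,545.00 Cr = 877.42 Cr
Health Levy: 8% × 11,545.00 Cr = 923.60 Cr
Total: 499.75 Cr + 877.42 Cr + 923.60 Cr = 2,300.77 Cr

2,300.77 Cr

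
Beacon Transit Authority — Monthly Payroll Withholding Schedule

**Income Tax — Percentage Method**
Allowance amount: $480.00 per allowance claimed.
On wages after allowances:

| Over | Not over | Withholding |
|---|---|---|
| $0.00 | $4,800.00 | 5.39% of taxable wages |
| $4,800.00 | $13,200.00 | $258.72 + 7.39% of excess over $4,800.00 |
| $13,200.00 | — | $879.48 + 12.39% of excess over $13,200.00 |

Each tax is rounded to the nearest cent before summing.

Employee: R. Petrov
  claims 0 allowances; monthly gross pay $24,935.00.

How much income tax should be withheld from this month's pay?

$2,333.45

Income Tax: taxable = $24,935.00
  $879.48 + 12.39% × ($24,935.00 − $13,200.00) = $879.48 + 12.39% × $11,735.00 = $2,333.45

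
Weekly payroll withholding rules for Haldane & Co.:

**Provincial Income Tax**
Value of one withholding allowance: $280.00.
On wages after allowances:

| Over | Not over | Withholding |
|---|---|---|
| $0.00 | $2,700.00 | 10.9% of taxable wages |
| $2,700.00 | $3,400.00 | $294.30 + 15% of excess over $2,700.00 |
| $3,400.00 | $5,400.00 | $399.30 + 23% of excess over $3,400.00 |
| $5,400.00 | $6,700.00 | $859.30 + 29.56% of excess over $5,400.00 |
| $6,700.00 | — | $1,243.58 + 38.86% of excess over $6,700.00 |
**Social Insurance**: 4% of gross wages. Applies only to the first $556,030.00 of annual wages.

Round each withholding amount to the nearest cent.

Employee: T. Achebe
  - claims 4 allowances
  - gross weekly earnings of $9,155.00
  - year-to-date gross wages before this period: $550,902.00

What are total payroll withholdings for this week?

Provincial Income Tax: taxable = $9,155.00 − 4×$280.00 = $8,035.00
  $1,243.58 + 38.86% × ($8,035.00 − $6,700.00) = $1,243.58 + 38.86% × $1,335.00 = $1,762.36
Social Insurance: cap $556,030.00 − YTD $550,902.00 = $5,128.00 subject; 4% × $5,128.00 = $205.12
Total: $1,762.36 + $205.12 = $1,967.48

$1,967.48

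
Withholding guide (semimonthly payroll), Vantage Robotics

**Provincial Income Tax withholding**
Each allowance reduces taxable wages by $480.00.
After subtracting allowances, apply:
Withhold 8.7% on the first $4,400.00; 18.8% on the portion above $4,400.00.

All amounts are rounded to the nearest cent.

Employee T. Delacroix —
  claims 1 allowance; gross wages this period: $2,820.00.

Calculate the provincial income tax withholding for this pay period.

Provincial Income Tax: taxable = $2,820.00 − 1×$480.00 = $2,340.00
  8.7% × $2,340.00 = $203.58

$203.58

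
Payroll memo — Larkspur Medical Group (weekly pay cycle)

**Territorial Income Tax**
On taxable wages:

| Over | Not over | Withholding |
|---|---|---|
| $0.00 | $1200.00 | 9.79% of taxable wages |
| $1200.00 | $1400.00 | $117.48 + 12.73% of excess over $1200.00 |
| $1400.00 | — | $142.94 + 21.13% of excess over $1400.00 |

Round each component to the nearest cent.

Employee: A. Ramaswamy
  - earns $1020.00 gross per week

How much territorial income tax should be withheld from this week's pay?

Territorial Income Tax: taxable = $1020.00
  9.79% × $1020.00 = $99.86

$99.86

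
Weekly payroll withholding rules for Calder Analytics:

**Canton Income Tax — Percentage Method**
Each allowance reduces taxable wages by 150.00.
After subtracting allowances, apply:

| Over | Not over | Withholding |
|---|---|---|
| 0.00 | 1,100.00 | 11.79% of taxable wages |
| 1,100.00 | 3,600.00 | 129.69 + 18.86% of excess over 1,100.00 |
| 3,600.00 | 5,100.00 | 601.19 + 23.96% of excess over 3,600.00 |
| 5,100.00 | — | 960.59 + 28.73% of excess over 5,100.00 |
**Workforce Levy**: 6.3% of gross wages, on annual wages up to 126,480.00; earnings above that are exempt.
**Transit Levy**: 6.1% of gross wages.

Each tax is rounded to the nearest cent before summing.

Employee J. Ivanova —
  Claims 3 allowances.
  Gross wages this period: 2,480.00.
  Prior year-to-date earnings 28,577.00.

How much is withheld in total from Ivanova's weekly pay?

612.61

Canton Income Tax: taxable = 2,480.00 − 3×150.00 = 2,030.00
  129.69 + 18.86% × (2,030.00 − 1,100.00) = 129.69 + 18.86% × 930.00 = 305.09
Workforce Levy: 6.3% × 2,480.00 = 156.24
Transit Levy: 6.1% × 2,480.00 = 151.28
Total: 305.09 + 156.24 + 151.28 = 612.61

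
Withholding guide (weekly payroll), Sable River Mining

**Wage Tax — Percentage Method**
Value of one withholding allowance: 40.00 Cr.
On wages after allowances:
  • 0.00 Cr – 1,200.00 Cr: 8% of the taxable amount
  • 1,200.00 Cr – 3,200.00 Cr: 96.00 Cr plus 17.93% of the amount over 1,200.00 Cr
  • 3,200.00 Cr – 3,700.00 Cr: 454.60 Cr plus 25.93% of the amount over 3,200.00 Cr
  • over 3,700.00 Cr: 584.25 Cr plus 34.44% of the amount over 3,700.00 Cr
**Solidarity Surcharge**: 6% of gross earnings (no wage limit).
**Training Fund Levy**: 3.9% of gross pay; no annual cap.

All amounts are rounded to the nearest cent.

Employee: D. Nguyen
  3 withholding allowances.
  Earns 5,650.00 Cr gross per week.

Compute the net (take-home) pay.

Wage Tax: taxable = 5,650.00 Cr − 3×40.00 Cr = 5,530.00 Cr
  584.25 Cr + 34.44% × (5,530.00 Cr − 3,700.00 Cr) = 584.25 Cr + 34.44% × 1,830.00 Cr = 1,214.50 Cr
Solidarity Surcharge: 6% × 5,650.00 Cr = 339.00 Cr
Training Fund Levy: 3.9% × 5,650.00 Cr = 220.35 Cr
Total withheld: 1,214.50 Cr + 339.00 Cr + 220.35 Cr = 1,773.85 Cr
Net pay: 5,650.00 Cr − 1,773.85 Cr = 3,876.15 Cr

3,876.15 Cr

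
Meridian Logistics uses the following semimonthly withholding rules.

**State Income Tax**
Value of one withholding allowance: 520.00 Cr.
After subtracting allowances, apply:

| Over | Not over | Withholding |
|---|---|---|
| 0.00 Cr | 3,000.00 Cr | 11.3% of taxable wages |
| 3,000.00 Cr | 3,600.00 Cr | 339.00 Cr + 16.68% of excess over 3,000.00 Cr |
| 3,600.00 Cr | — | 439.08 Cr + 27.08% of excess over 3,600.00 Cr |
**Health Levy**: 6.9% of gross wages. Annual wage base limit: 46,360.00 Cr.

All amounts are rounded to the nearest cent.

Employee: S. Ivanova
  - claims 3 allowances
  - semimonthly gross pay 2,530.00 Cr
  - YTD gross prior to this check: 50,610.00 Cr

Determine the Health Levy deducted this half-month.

Health Levy: YTD 50,610.00 Cr ≥ cap 46,360.00 Cr → 0.00 Cr

0.00 Cr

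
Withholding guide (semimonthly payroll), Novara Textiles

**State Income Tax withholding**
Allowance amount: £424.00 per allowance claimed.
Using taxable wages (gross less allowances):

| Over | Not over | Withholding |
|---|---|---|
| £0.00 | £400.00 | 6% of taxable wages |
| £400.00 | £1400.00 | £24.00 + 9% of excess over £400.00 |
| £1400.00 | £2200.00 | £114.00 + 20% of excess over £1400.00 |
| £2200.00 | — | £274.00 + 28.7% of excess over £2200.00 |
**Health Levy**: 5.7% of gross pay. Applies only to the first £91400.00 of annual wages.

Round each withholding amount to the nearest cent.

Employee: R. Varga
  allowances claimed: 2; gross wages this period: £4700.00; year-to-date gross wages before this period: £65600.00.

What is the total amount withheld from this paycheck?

£1016.02

State Income Tax: taxable = £4700.00 − 2×£424.00 = £3852.00
  £274.00 + 28.7% × (£3852.00 − £2200.00) = £274.00 + 28.7% × £1652.00 = £748.12
Health Levy: 5.7% × £4700.00 = £267.90
Total: £748.12 + £267.90 = £1016.02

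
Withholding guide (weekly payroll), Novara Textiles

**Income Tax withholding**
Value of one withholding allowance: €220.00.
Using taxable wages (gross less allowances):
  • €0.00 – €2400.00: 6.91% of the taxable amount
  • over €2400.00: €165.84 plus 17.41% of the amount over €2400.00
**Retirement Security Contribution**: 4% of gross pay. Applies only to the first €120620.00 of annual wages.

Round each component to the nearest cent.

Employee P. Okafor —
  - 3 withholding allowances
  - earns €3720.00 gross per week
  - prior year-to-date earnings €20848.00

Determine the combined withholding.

Income Tax: taxable = €3720.00 − 3×€220.00 = €3060.00
  €165.84 + 17.41% × (€3060.00 − €2400.00) = €165.84 + 17.41% × €660.00 = €280.75
Retirement Security Contribution: 4% × €3720.00 = €148.80
Total: €280.75 + €148.80 = €429.55

€429.55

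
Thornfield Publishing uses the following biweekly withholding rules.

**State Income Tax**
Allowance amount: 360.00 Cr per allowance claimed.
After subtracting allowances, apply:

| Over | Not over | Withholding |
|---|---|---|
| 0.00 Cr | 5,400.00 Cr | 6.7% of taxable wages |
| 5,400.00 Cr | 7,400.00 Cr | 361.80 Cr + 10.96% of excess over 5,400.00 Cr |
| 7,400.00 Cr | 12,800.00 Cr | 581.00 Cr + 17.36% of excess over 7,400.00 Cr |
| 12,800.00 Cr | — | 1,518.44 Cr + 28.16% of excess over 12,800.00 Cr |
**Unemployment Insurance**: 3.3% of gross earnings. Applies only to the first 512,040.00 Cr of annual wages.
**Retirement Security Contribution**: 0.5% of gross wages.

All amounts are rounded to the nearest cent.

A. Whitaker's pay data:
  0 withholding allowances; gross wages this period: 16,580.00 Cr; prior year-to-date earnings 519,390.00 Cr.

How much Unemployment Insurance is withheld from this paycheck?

Unemployment Insurance: YTD 519,390.00 Cr ≥ cap 512,040.00 Cr → 0.00 Cr

0.00 Cr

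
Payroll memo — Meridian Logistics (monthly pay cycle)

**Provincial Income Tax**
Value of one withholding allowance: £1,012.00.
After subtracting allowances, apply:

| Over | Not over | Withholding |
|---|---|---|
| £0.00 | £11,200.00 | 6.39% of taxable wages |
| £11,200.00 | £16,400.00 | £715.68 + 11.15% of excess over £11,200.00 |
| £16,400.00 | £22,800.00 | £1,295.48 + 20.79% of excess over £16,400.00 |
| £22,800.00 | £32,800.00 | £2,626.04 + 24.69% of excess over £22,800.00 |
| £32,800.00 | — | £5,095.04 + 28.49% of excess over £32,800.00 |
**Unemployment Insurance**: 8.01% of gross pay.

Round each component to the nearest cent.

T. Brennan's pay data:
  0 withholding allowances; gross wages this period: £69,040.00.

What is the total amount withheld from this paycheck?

Provincial Income Tax: taxable = £69,040.00
  £5,095.04 + 28.49% × (£69,040.00 − £32,800.00) = £5,095.04 + 28.49% × £36,240.00 = £15,419.82
Unemployment Insurance: 8.01% × £69,040.00 = £5,530.10
Total: £15,419.82 + £5,530.10 = £20,949.92

£20,949.92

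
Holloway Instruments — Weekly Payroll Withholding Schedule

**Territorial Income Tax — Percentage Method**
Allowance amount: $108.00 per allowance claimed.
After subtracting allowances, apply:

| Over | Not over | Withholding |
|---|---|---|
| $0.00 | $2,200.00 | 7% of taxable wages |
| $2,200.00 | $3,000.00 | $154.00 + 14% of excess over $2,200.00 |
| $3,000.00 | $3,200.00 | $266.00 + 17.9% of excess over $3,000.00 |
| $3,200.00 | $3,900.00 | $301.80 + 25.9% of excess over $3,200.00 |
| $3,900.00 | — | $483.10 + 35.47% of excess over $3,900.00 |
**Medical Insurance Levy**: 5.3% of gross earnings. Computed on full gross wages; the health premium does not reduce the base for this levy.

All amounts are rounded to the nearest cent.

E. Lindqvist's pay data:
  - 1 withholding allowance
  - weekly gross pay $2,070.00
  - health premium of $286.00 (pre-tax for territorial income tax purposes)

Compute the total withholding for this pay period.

$227.03

Territorial Income Tax: taxable = $2,070.00 − $286.00 − 1×$108.00 = $1,676.00
  7% × $1,676.00 = $117.32
Medical Insurance Levy: 5.3% × $2,070.00 = $109.71
Total: $117.32 + $109.71 = $227.03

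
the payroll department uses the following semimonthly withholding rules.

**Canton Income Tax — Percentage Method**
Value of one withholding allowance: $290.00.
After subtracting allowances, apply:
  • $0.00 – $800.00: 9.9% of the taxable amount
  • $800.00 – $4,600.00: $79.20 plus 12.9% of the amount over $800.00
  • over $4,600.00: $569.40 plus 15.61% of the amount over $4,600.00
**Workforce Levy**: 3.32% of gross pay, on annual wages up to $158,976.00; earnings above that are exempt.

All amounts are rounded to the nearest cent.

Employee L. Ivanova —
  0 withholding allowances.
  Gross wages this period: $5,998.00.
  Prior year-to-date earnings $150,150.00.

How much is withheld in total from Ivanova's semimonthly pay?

Canton Income Tax: taxable = $5,998.00
  $569.40 + 15.61% × ($5,998.00 − $4,600.00) = $569.40 + 15.61% × $1,398.00 = $787.63
Workforce Levy: 3.32% × $5,998.00 = $199.13
Total: $787.63 + $199.13 = $986.76

$986.76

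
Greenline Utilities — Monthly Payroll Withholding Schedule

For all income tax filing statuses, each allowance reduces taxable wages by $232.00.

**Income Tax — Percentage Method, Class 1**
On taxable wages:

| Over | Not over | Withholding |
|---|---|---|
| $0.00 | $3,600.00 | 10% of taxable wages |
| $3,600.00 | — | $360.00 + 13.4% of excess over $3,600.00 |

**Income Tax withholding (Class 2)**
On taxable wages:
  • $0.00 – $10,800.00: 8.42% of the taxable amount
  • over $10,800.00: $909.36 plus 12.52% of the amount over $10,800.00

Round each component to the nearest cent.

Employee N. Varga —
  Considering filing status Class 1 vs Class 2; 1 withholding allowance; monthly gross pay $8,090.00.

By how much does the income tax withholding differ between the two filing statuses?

Income Tax (Class 1): taxable = $8,090.00 − 1×$232.00 = $7,858.00
  $360.00 + 13.4% × ($7,858.00 − $3,600.00) = $360.00 + 13.4% × $4,258.00 = $930.57
Income Tax (Class 2): taxable = $8,090.00 − 1×$232.00 = $7,858.00
  8.42% × $7,858.00 = $661.64
Difference: |$930.57 − $661.64| = $268.93 (higher under Class 1)

$268.93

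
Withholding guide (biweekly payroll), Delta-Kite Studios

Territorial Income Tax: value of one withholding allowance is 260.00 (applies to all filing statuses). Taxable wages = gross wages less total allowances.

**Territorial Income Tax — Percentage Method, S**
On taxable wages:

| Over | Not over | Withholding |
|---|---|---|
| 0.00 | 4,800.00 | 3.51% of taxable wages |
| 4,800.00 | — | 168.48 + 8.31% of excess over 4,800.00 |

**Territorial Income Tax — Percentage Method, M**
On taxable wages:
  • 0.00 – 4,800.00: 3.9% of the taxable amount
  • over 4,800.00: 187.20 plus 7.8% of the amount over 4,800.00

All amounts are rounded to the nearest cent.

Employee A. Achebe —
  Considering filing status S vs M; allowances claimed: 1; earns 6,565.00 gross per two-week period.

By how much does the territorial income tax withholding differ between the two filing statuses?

Territorial Income Tax (S): taxable = 6,565.00 − 1×260.00 = 6,305.00
  168.48 + 8.31% × (6,305.00 − 4,800.00) = 168.48 + 8.31% × 1,505.00 = 293.55
Territorial Income Tax (M): taxable = 6,565.00 − 1×260.00 = 6,305.00
  187.20 + 7.8% × (6,305.00 − 4,800.00) = 187.20 + 7.8% × 1,505.00 = 304.59
Difference: |293.55 − 304.59| = 11.04 (higher under M)

11.04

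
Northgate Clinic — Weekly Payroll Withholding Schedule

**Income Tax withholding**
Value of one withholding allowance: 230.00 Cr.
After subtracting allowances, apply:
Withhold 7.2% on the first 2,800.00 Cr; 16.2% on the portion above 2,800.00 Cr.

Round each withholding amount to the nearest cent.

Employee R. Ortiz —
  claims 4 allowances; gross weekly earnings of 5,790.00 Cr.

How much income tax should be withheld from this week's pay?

536.94 Cr

Income Tax: taxable = 5,790.00 Cr − 4×230.00 Cr = 4,870.00 Cr
  201.60 Cr + 16.2% × (4,870.00 Cr − 2,800.00 Cr) = 201.60 Cr + 16.2% × 2,070.00 Cr = 536.94 Cr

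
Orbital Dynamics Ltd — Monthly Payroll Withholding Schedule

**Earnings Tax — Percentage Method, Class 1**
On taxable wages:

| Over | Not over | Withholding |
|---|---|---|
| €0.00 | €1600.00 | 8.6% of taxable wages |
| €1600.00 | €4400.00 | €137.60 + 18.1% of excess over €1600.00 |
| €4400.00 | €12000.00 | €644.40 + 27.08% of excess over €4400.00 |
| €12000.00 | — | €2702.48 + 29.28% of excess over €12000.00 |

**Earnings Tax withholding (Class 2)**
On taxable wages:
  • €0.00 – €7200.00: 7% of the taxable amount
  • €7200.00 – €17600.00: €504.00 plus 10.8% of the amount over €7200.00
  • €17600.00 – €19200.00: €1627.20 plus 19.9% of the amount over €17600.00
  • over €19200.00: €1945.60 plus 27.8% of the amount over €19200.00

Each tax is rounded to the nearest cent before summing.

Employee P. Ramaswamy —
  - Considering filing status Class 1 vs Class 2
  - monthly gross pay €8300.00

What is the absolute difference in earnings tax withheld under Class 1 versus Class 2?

€1077.72

Earnings Tax (Class 1): taxable = €8300.00
  €644.40 + 27.08% × (€8300.00 − €4400.00) = €644.40 + 27.08% × €3900.00 = €1700.52
Earnings Tax (Class 2): taxable = €8300.00
  €504.00 + 10.8% × (€8300.00 − €7200.00) = €504.00 + 10.8% × €1100.00 = €622.80
Difference: |€1700.52 − €622.80| = €1077.72 (higher under Class 1)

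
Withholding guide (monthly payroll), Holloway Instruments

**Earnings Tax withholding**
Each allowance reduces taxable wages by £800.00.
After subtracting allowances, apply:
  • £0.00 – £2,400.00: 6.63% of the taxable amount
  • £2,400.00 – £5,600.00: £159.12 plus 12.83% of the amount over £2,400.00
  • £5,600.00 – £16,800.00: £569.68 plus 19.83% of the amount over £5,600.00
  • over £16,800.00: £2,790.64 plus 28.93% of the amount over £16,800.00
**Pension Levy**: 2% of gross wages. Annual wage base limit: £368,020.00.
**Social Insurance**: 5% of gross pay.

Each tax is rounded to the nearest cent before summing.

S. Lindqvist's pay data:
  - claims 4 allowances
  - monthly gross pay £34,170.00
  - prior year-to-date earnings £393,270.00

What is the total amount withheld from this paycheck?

Earnings Tax: taxable = £34,170.00 − 4×£800.00 = £30,970.00
  £2,790.64 + 28.93% × (£30,970.00 − £16,800.00) = £2,790.64 + 28.93% × £14,170.00 = £6,890.02
Pension Levy: YTD £393,270.00 ≥ cap £368,020.00 → £0.00
Social Insurance: 5% × £34,170.00 = £1,708.50
Total: £6,890.02 + £0.00 + £1,708.50 = £8,598.52

£8,598.52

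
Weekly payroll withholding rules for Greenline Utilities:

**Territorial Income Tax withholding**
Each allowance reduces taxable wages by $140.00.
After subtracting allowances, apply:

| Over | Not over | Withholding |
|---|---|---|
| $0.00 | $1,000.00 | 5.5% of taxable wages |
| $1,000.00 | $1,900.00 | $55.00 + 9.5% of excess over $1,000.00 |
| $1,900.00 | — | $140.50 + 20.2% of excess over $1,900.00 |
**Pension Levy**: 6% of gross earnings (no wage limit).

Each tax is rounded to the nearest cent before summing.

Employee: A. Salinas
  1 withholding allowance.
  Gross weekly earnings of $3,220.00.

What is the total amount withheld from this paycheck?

$572.06

Territorial Income Tax: taxable = $3,220.00 − 1×$140.00 = $3,080.00
  $140.50 + 20.2% × ($3,080.00 − $1,900.00) = $140.50 + 20.2% × $1,180.00 = $378.86
Pension Levy: 6% × $3,220.00 = $193.20
Total: $378.86 + $193.20 = $572.06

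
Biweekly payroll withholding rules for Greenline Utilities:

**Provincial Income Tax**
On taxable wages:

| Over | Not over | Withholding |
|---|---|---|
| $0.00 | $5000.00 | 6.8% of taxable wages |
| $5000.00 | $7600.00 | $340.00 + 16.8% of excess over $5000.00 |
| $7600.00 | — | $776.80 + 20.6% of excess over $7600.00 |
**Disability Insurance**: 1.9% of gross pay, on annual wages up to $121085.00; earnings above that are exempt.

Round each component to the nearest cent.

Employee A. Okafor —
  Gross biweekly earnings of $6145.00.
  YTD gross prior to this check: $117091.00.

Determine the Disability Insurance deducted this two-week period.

Disability Insurance: cap $121085.00 − YTD $117091.00 = $3994.00 subject; 1.9% × $3994.00 = $75.89

$75.89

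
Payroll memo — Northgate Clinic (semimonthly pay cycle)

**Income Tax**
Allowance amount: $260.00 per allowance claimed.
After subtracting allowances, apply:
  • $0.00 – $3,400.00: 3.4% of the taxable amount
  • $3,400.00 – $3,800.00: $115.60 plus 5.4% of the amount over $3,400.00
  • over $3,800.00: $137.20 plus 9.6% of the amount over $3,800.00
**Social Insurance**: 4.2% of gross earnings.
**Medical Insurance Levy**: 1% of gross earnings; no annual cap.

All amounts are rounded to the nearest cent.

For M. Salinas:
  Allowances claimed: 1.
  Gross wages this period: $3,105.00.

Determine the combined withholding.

$258.19

Income Tax: taxable = $3,105.00 − 1×$260.00 = $2,845.00
  3.4% × $2,845.00 = $96.73
Social Insurance: 4.2% × $3,105.00 = $130.41
Medical Insurance Levy: 1% × $3,105.00 = $31.05
Total: $96.73 + $130.41 + $31.05 = $258.19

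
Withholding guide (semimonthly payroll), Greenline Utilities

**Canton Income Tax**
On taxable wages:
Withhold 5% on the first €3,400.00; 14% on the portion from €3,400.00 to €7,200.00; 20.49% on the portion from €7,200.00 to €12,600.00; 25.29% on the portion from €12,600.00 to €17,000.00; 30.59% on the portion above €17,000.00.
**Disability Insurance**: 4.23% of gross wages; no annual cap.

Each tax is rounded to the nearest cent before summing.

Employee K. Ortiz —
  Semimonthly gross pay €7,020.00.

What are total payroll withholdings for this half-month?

Canton Income Tax: taxable = €7,020.00
  €170.00 + 14% × (€7,020.00 − €3,400.00) = €170.00 + 14% × €3,620.00 = €676.80
Disability Insurance: 4.23% × €7,020.00 = €296.95
Total: €676.80 + €296.95 = €973.75

€973.75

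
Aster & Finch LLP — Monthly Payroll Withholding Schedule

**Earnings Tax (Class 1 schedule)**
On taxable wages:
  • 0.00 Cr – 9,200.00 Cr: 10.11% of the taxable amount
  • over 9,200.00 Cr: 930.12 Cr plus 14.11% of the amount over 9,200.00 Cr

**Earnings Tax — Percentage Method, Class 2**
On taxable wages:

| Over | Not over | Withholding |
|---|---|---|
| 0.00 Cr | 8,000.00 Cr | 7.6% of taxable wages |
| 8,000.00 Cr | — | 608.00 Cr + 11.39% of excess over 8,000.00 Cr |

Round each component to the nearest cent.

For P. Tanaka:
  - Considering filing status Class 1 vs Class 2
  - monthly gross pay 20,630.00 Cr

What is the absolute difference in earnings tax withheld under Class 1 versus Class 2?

Earnings Tax (Class 1): taxable = 20,630.00 Cr
  930.12 Cr + 14.11% × (20,630.00 Cr − 9,200.00 Cr) = 930.12 Cr + 14.11% × 11,430.00 Cr = 2,542.89 Cr
Earnings Tax (Class 2): taxable = 20,630.00 Cr
  608.00 Cr + 11.39% × (20,630.00 Cr − 8,000.00 Cr) = 608.00 Cr + 11.39% × 12,630.00 Cr = 2,046.56 Cr
Difference: |2,542.89 Cr − 2,046.56 Cr| = 496.33 Cr (higher under Class 1)

496.33 Cr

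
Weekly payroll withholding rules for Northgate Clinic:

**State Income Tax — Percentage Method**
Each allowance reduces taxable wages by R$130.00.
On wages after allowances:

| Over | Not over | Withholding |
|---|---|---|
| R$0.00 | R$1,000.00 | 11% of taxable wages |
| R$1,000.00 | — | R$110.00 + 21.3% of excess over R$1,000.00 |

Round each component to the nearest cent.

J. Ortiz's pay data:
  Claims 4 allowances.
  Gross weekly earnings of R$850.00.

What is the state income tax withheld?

R$36.30

State Income Tax: taxable = R$850.00 − 4×R$130.00 = R$330.00
  11% × R$330.00 = R$36.30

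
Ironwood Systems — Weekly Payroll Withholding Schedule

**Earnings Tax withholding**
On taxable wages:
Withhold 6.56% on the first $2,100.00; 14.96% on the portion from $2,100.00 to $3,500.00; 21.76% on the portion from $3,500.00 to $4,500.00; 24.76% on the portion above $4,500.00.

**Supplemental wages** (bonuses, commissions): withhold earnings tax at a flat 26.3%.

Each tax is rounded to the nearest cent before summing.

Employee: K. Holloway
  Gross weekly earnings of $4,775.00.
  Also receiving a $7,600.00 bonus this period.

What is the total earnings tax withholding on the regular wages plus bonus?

Earnings Tax: taxable = $4,775.00
  $564.80 + 24.76% × ($4,775.00 − $4,500.00) = $564.80 + 24.76% × $275.00 = $632.89
Supplemental (26.3% flat on bonus): 26.3% × $7,600.00 = $1,998.80
Total earnings tax: $632.89 + $1,998.80 = $2,631.69

$2,631.69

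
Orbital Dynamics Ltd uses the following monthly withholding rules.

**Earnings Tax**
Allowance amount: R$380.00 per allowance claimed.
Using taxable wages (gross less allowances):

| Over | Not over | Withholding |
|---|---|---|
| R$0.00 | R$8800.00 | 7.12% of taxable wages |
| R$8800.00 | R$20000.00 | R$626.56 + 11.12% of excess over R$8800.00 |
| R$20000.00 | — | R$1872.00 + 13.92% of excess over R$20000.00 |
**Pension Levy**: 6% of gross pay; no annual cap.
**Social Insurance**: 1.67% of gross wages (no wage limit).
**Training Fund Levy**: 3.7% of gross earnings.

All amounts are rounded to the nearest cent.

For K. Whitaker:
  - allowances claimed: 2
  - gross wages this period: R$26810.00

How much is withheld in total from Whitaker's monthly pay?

R$5762.46

Earnings Tax: taxable = R$26810.00 − 2×R$380.00 = R$26050.00
  R$1872.00 + 13.92% × (R$26050.00 − R$20000.00) = R$1872.00 + 13.92% × R$6050.00 = R$2714.16
Pension Levy: 6% × R$26810.00 = R$1608.60
Social Insurance: 1.67% × R$26810.00 = R$447.73
Training Fund Levy: 3.7% × R$26810.00 = R$991.97
Total: R$2714.16 + R$1608.60 + R$447.73 + R$991.97 = R$5762.46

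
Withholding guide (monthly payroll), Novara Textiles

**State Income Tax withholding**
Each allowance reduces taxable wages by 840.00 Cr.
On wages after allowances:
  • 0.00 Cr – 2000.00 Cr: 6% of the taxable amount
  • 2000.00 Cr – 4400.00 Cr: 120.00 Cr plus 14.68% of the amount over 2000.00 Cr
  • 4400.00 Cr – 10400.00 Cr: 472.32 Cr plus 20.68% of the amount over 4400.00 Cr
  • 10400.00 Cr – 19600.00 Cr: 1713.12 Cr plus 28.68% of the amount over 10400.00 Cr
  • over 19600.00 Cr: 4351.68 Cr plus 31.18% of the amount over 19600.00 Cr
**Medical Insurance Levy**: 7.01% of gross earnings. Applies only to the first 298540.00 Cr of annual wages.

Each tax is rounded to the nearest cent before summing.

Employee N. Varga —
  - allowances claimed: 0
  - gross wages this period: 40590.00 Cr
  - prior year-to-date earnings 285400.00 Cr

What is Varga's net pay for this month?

State Income Tax: taxable = 40590.00 Cr
  4351.68 Cr + 31.18% × (40590.00 Cr − 19600.00 Cr) = 4351.68 Cr + 31.18% × 20990.00 Cr = 10896.36 Cr
Medical Insurance Levy: cap 298540.00 Cr − YTD 285400.00 Cr = 13140.00 Cr subject; 7.01% × 13140.00 Cr = 921.11 Cr
Total withheld: 10896.36 Cr + 921.11 Cr = 11817.47 Cr
Net pay: 40590.00 Cr − 11817.47 Cr = 28772.53 Cr

28772.53 Cr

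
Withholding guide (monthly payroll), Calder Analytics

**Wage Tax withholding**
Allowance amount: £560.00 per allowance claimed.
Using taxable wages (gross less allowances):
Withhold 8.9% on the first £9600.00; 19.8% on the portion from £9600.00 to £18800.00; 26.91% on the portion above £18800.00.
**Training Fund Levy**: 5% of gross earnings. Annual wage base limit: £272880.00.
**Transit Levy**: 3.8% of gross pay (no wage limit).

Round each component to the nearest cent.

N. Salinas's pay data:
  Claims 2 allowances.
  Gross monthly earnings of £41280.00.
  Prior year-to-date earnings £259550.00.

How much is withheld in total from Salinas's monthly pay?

£10659.12

Wage Tax: taxable = £41280.00 − 2×£560.00 = £40160.00
  £2676.00 + 26.91% × (£40160.00 − £18800.00) = £2676.00 + 26.91% × £21360.00 = £8423.98
Training Fund Levy: cap £272880.00 − YTD £259550.00 = £13330.00 subject; 5% × £13330.00 = £666.50
Transit Levy: 3.8% × £41280.00 = £1568.64
Total: £8423.98 + £666.50 + £1568.64 = £10659.12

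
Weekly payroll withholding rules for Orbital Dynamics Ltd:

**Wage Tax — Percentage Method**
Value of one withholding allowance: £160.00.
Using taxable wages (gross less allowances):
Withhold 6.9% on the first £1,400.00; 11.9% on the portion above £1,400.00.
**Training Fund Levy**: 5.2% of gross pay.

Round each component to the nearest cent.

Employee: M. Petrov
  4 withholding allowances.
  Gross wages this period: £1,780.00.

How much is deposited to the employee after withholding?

£1,608.78

Wage Tax: taxable = £1,780.00 − 4×£160.00 = £1,140.00
  6.9% × £1,140.00 = £78.66
Training Fund Levy: 5.2% × £1,780.00 = £92.56
Total withheld: £78.66 + £92.56 = £171.22
Net pay: £1,780.00 − £171.22 = £1,608.78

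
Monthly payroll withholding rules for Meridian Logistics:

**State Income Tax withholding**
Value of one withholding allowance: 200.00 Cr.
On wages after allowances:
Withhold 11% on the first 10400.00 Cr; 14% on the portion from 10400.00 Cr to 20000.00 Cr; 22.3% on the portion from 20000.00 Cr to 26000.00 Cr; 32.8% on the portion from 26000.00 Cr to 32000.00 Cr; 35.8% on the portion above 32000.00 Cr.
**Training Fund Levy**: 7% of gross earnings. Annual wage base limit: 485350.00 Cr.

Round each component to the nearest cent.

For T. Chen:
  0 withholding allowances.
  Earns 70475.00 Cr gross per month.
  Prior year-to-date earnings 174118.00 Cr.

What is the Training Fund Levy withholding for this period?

4933.25 Cr

Training Fund Levy: 7% × 70475.00 Cr = 4933.25 Cr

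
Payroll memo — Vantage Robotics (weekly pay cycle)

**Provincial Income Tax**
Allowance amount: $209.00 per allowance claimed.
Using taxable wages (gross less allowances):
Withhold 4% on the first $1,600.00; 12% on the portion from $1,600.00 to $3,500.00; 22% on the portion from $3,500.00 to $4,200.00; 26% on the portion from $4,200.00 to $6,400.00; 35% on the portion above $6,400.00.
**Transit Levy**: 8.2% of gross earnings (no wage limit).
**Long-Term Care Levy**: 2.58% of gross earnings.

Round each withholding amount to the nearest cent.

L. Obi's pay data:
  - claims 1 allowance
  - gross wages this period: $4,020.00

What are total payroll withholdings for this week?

Provincial Income Tax: taxable = $4,020.00 − 1×$209.00 = $3,811.00
  $292.00 + 22% × ($3,811.00 − $3,500.00) = $292.00 + 22% × $311.00 = $360.42
Transit Levy: 8.2% × $4,020.00 = $329.64
Long-Term Care Levy: 2.58% × $4,020.00 = $103.72
Total: $360.42 + $329.64 + $103.72 = $793.78

$793.78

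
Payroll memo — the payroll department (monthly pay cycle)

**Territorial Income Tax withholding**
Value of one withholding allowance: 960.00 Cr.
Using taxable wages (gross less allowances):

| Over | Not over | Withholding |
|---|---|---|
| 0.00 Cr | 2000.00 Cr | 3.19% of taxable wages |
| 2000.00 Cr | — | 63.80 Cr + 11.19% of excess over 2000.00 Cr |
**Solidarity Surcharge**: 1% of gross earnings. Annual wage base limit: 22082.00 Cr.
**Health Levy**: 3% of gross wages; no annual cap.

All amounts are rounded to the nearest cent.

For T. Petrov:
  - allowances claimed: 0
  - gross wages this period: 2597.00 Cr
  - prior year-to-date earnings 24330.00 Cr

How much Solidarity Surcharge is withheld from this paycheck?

Solidarity Surcharge: YTD 24330.00 Cr ≥ cap 22082.00 Cr → 0.00 Cr

0.00 Cr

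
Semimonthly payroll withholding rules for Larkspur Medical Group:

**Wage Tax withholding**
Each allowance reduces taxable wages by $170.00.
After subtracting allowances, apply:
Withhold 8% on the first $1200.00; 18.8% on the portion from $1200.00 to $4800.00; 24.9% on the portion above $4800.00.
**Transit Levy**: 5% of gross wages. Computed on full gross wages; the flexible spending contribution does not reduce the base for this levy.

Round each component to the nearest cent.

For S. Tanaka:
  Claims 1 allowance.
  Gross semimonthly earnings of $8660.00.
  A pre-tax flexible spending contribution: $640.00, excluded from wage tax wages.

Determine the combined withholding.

Wage Tax: taxable = $8660.00 − $640.00 − 1×$170.00 = $7850.00
  $772.80 + 24.9% × ($7850.00 − $4800.00) = $772.80 + 24.9% × $3050.00 = $1532.25
Transit Levy: 5% × $8660.00 = $433.00
Total: $1532.25 + $433.00 = $1965.25

$1965.25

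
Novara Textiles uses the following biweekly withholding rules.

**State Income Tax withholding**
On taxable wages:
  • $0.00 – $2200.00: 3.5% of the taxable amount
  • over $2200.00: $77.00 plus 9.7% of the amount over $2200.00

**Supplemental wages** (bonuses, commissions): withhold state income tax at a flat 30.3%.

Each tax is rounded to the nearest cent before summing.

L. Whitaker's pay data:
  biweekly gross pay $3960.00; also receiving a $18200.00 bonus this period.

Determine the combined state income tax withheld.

$5762.32

State Income Tax: taxable = $3960.00
  $77.00 + 9.7% × ($3960.00 − $2200.00) = $77.00 + 9.7% × $1760.00 = $247.72
Supplemental (30.3% flat on bonus): 30.3% × $18200.00 = $5514.60
Total state income tax: $247.72 + $5514.60 = $5762.32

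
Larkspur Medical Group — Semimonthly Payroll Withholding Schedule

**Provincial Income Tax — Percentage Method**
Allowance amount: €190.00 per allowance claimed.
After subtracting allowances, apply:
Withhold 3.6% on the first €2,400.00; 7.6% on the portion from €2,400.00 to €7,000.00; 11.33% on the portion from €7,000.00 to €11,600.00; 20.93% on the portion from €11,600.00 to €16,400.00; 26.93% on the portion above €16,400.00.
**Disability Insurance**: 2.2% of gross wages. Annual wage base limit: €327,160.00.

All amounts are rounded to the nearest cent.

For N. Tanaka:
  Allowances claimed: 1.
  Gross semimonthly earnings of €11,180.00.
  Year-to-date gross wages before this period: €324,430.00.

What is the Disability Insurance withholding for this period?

Disability Insurance: cap €327,160.00 − YTD €324,430.00 = €2,730.00 subject; 2.2% × €2,730.00 = €60.06

€60.06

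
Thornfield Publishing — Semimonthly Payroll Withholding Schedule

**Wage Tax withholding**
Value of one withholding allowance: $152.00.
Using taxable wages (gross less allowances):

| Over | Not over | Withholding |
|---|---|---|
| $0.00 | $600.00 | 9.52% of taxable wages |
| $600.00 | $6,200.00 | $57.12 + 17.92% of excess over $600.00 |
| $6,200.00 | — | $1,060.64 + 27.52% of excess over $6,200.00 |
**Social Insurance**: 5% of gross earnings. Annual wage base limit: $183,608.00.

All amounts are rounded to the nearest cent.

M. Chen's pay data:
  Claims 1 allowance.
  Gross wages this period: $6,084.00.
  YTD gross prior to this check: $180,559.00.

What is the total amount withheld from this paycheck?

$1,165.06

Wage Tax: taxable = $6,084.00 − 1×$152.00 = $5,932.00
  $57.12 + 17.92% × ($5,932.00 − $600.00) = $57.12 + 17.92% × $5,332.00 = $1,012.61
Social Insurance: cap $183,608.00 − YTD $180,559.00 = $3,049.00 subject; 5% × $3,049.00 = $152.45
Total: $1,012.61 + $152.45 = $1,165.06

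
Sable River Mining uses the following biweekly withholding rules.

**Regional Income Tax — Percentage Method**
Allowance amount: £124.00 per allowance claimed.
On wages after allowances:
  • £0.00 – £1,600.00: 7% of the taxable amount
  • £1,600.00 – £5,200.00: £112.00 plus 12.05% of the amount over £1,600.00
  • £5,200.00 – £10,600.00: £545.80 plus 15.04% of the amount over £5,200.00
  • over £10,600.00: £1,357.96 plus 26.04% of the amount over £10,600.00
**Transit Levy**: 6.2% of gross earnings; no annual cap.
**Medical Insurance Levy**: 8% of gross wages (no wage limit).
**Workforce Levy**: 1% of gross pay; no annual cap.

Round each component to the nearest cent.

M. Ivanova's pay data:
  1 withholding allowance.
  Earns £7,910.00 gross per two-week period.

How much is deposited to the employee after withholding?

Regional Income Tax: taxable = £7,910.00 − 1×£124.00 = £7,786.00
  £545.80 + 15.04% × (£7,786.00 − £5,200.00) = £545.80 + 15.04% × £2,586.00 = £934.73
Transit Levy: 6.2% × £7,910.00 = £490.42
Medical Insurance Levy: 8% × £7,910.00 = £632.80
Workforce Levy: 1% × £7,910.00 = £79.10
Total withheld: £934.73 + £490.42 + £632.80 + £79.10 = £2,137.05
Net pay: £7,910.00 − £2,137.05 = £5,772.95

£5,772.95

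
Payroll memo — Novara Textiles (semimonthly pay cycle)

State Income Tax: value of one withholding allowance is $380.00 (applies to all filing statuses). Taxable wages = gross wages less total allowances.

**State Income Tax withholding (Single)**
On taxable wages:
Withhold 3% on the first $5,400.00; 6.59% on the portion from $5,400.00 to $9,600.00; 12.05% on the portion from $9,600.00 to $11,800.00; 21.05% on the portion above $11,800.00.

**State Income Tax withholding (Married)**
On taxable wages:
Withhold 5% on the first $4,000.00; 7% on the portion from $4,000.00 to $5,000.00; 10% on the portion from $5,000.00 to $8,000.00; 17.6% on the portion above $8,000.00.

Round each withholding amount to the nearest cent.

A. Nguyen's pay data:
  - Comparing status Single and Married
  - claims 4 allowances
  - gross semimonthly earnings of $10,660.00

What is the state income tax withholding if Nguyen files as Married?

State Income Tax (Married): taxable = $10,660.00 − 4×$380.00 = $9,140.00
  $570.00 + 17.6% × ($9,140.00 − $8,000.00) = $570.00 + 17.6% × $1,140.00 = $770.64

$770.64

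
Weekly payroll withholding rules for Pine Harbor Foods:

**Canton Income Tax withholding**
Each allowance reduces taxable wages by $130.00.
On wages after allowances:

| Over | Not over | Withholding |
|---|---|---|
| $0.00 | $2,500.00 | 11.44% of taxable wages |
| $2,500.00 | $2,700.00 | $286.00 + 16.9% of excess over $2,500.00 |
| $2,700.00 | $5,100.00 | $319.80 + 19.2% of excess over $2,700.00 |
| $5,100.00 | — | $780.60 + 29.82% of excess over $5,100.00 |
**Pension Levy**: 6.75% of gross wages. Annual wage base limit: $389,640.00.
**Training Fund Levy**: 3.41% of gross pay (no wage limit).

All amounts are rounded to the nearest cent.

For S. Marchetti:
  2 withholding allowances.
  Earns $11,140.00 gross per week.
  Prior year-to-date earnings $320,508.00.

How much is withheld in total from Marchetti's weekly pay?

$3,636.02

Canton Income Tax: taxable = $11,140.00 − 2×$130.00 = $10,880.00
  $780.60 + 29.82% × ($10,880.00 − $5,100.00) = $780.60 + 29.82% × $5,780.00 = $2,504.20
Pension Levy: 6.75% × $11,140.00 = $751.95
Training Fund Levy: 3.41% × $11,140.00 = $379.87
Total: $2,504.20 + $751.95 + $379.87 = $3,636.02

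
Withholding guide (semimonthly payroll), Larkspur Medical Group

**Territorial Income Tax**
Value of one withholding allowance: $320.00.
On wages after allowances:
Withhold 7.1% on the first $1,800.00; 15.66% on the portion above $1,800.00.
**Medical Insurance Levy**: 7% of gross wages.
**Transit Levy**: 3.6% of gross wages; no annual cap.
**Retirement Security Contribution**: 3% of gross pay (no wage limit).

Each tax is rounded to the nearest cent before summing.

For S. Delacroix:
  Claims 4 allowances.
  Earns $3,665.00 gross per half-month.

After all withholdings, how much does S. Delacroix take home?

$2,947.15

Territorial Income Tax: taxable = $3,665.00 − 4×$320.00 = $2,385.00
  $127.80 + 15.66% × ($2,385.00 − $1,800.00) = $127.80 + 15.66% × $585.00 = $219.41
Medical Insurance Levy: 7% × $3,665.00 = $256.55
Transit Levy: 3.6% × $3,665.00 = $131.94
Retirement Security Contribution: 3% × $3,665.00 = $109.95
Total withheld: $219.41 + $256.55 + $131.94 + $109.95 = $717.85
Net pay: $3,665.00 − $717.85 = $2,947.15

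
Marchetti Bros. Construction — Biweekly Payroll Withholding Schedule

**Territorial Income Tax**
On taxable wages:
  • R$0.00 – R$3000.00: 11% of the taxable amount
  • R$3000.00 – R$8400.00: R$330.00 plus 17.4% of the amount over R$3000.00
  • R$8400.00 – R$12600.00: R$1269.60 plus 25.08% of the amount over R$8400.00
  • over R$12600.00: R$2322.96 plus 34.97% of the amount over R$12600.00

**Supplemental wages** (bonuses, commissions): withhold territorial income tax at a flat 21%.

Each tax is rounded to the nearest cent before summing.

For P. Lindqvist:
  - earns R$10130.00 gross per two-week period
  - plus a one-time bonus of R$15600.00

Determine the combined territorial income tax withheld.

R$4979.48

Territorial Income Tax: taxable = R$10130.00
  R$1269.60 + 25.08% × (R$10130.00 − R$8400.00) = R$1269.60 + 25.08% × R$1730.00 = R$1703.48
Supplemental (21% flat on bonus): 21% × R$15600.00 = R$3276.00
Total territorial income tax: R$1703.48 + R$3276.00 = R$4979.48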